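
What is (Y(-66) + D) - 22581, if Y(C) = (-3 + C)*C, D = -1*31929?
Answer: -49956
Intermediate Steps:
D = -31929
Y(C) = C*(-3 + C)
(Y(-66) + D) - 22581 = (-66*(-3 - 66) - 31929) - 22581 = (-66*(-69) - 31929) - 22581 = (4554 - 31929) - 22581 = -27375 - 22581 = -49956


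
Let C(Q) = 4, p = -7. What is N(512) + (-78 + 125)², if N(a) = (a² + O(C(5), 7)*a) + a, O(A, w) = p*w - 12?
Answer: 233633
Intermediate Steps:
O(A, w) = -12 - 7*w (O(A, w) = -7*w - 12 = -12 - 7*w)
N(a) = a² - 60*a (N(a) = (a² + (-12 - 7*7)*a) + a = (a² + (-12 - 49)*a) + a = (a² - 61*a) + a = a² - 60*a)
N(512) + (-78 + 125)² = 512*(-60 + 512) + (-78 + 125)² = 512*452 + 47² = 231424 + 2209 = 233633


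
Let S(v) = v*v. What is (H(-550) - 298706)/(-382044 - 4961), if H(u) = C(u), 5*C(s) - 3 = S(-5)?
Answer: 1493502/1935025 ≈ 0.77183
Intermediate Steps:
S(v) = v²
C(s) = 28/5 (C(s) = ⅗ + (⅕)*(-5)² = ⅗ + (⅕)*25 = ⅗ + 5 = 28/5)
H(u) = 28/5
(H(-550) - 298706)/(-382044 - 4961) = (28/5 - 298706)/(-382044 - 4961) = -1493502/5/(-387005) = -1493502/5*(-1/387005) = 1493502/1935025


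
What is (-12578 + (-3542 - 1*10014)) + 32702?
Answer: 6568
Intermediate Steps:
(-12578 + (-3542 - 1*10014)) + 32702 = (-12578 + (-3542 - 10014)) + 32702 = (-12578 - 13556) + 32702 = -26134 + 32702 = 6568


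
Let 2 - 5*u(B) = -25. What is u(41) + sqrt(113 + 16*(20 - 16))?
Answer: 27/5 + sqrt(177) ≈ 18.704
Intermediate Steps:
u(B) = 27/5 (u(B) = 2/5 - 1/5*(-25) = 2/5 + 5 = 27/5)
u(41) + sqrt(113 + 16*(20 - 16)) = 27/5 + sqrt(113 + 16*(20 - 16)) = 27/5 + sqrt(113 + 16*4) = 27/5 + sqrt(113 + 64) = 27/5 + sqrt(177)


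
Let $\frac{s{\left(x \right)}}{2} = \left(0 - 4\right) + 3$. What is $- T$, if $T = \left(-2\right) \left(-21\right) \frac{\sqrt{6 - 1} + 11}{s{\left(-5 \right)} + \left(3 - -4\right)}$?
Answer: $- \frac{462}{5} - \frac{42 \sqrt{5}}{5} \approx -111.18$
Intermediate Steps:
$s{\left(x \right)} = -2$ ($s{\left(x \right)} = 2 \left(\left(0 - 4\right) + 3\right) = 2 \left(-4 + 3\right) = 2 \left(-1\right) = -2$)
$T = \frac{462}{5} + \frac{42 \sqrt{5}}{5}$ ($T = \left(-2\right) \left(-21\right) \frac{\sqrt{6 - 1} + 11}{-2 + \left(3 - -4\right)} = 42 \frac{\sqrt{5} + 11}{-2 + \left(3 + 4\right)} = 42 \frac{11 + \sqrt{5}}{-2 + 7} = 42 \frac{11 + \sqrt{5}}{5} = 42 \left(11 + \sqrt{5}\right) \frac{1}{5} = 42 \left(\frac{11}{5} + \frac{\sqrt{5}}{5}\right) = \frac{462}{5} + \frac{42 \sqrt{5}}{5} \approx 111.18$)
$- T = - (\frac{462}{5} + \frac{42 \sqrt{5}}{5}) = - \frac{462}{5} - \frac{42 \sqrt{5}}{5}$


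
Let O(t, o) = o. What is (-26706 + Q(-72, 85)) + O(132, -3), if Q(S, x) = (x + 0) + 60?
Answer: -26564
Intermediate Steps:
Q(S, x) = 60 + x (Q(S, x) = x + 60 = 60 + x)
(-26706 + Q(-72, 85)) + O(132, -3) = (-26706 + (60 + 85)) - 3 = (-26706 + 145) - 3 = -26561 - 3 = -26564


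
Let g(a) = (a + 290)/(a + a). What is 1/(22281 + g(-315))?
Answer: 126/2807411 ≈ 4.4881e-5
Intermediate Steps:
g(a) = (290 + a)/(2*a) (g(a) = (290 + a)/((2*a)) = (290 + a)*(1/(2*a)) = (290 + a)/(2*a))
1/(22281 + g(-315)) = 1/(22281 + (1/2)*(290 - 315)/(-315)) = 1/(22281 + (1/2)*(-1/315)*(-25)) = 1/(22281 + 5/126) = 1/(2807411/126) = 126/2807411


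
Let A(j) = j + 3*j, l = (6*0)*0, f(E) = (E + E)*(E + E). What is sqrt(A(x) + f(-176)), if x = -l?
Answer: 352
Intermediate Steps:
f(E) = 4*E**2 (f(E) = (2*E)*(2*E) = 4*E**2)
l = 0 (l = 0*0 = 0)
x = 0 (x = -1*0 = 0)
A(j) = 4*j
sqrt(A(x) + f(-176)) = sqrt(4*0 + 4*(-176)**2) = sqrt(0 + 4*30976) = sqrt(0 + 123904) = sqrt(123904) = 352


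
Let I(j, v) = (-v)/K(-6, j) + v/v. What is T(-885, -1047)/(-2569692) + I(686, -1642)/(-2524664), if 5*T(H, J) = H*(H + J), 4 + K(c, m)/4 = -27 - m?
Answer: -103169763179905/775269261576816 ≈ -0.13308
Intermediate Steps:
K(c, m) = -124 - 4*m (K(c, m) = -16 + 4*(-27 - m) = -16 + (-108 - 4*m) = -124 - 4*m)
T(H, J) = H*(H + J)/5 (T(H, J) = (H*(H + J))/5 = H*(H + J)/5)
I(j, v) = 1 - v/(-124 - 4*j) (I(j, v) = (-v)/(-124 - 4*j) + v/v = -v/(-124 - 4*j) + 1 = 1 - v/(-124 - 4*j))
T(-885, -1047)/(-2569692) + I(686, -1642)/(-2524664) = ((⅕)*(-885)*(-885 - 1047))/(-2569692) + ((31 + 686 + (¼)*(-1642))/(31 + 686))/(-2524664) = ((⅕)*(-885)*(-1932))*(-1/2569692) + ((31 + 686 - 821/2)/717)*(-1/2524664) = 341964*(-1/2569692) + ((1/717)*(613/2))*(-1/2524664) = -28497/214141 + (613/1434)*(-1/2524664) = -28497/214141 - 613/3620368176 = -103169763179905/775269261576816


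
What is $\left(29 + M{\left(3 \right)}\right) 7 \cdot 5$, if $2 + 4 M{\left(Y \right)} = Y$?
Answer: $\frac{4095}{4} \approx 1023.8$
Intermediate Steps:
$M{\left(Y \right)} = - \frac{1}{2} + \frac{Y}{4}$
$\left(29 + M{\left(3 \right)}\right) 7 \cdot 5 = \left(29 + \left(- \frac{1}{2} + \frac{1}{4} \cdot 3\right)\right) 7 \cdot 5 = \left(29 + \left(- \frac{1}{2} + \frac{3}{4}\right)\right) 35 = \left(29 + \frac{1}{4}\right) 35 = \frac{117}{4} \cdot 35 = \frac{4095}{4}$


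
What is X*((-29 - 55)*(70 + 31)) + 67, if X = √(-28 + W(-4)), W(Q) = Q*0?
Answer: 67 - 16968*I*√7 ≈ 67.0 - 44893.0*I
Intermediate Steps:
W(Q) = 0
X = 2*I*√7 (X = √(-28 + 0) = √(-28) = 2*I*√7 ≈ 5.2915*I)
X*((-29 - 55)*(70 + 31)) + 67 = (2*I*√7)*((-29 - 55)*(70 + 31)) + 67 = (2*I*√7)*(-84*101) + 67 = (2*I*√7)*(-8484) + 67 = -16968*I*√7 + 67 = 67 - 16968*I*√7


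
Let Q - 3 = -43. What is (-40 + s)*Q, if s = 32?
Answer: 320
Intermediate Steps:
Q = -40 (Q = 3 - 43 = -40)
(-40 + s)*Q = (-40 + 32)*(-40) = -8*(-40) = 320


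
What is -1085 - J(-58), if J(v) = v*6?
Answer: -737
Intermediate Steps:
J(v) = 6*v
-1085 - J(-58) = -1085 - 6*(-58) = -1085 - 1*(-348) = -1085 + 348 = -737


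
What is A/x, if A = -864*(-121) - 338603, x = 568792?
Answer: -33437/81256 ≈ -0.41150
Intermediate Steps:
A = -234059 (A = 104544 - 338603 = -234059)
A/x = -234059/568792 = -234059*1/568792 = -33437/81256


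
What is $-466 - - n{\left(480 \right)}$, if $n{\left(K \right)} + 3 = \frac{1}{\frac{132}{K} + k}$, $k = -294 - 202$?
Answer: $- \frac{9299841}{19829} \approx -469.0$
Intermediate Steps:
$k = -496$ ($k = -294 - 202 = -496$)
$n{\left(K \right)} = -3 + \frac{1}{-496 + \frac{132}{K}}$ ($n{\left(K \right)} = -3 + \frac{1}{\frac{132}{K} - 496} = -3 + \frac{1}{-496 + \frac{132}{K}}$)
$-466 - - n{\left(480 \right)} = -466 - - \frac{-396 + 1489 \cdot 480}{4 \left(33 - 59520\right)} = -466 - - \frac{-396 + 714720}{4 \left(33 - 59520\right)} = -466 - - \frac{714324}{4 \left(-59487\right)} = -466 - - \frac{\left(-1\right) 714324}{4 \cdot 59487} = -466 - \left(-1\right) \left(- \frac{59527}{19829}\right) = -466 - \frac{59527}{19829} = - \frac{9299841}{19829}$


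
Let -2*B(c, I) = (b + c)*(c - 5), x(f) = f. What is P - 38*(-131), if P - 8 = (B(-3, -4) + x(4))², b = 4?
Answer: 5050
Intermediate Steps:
B(c, I) = -(-5 + c)*(4 + c)/2 (B(c, I) = -(4 + c)*(c - 5)/2 = -(4 + c)*(-5 + c)/2 = -(-5 + c)*(4 + c)/2)
P = 72 (P = 8 + ((10 + (½)*(-3) - ½*(-3)²) + 4)² = 8 + ((10 - 3/2 - ½*9) + 4)² = 8 + ((10 - 3/2 - 9/2) + 4)² = 8 + (4 + 4)² = 8 + 8² = 8 + 64 = 72)
P - 38*(-131) = 72 - 38*(-131) = 72 + 4978 = 5050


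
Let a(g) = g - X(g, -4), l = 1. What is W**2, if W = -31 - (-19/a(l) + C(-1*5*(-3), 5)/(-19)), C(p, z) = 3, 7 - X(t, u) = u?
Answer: 38700841/36100 ≈ 1072.0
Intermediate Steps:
X(t, u) = 7 - u
a(g) = -11 + g (a(g) = g - (7 - 1*(-4)) = g - (7 + 4) = g - 1*11 = g - 11 = -11 + g)
W = -6221/190 (W = -31 - (-19/(-11 + 1) + 3/(-19)) = -31 - (-19/(-10) + 3*(-1/19)) = -31 - (-19*(-1/10) - 3/19) = -31 - (19/10 - 3/19) = -31 - 1*331/190 = -31 - 331/190 = -6221/190 ≈ -32.742)
W**2 = (-6221/190)**2 = 38700841/36100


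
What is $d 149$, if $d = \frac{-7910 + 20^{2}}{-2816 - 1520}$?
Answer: $\frac{559495}{2168} \approx 258.07$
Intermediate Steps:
$d = \frac{3755}{2168}$ ($d = \frac{-7910 + 400}{-4336} = \left(-7510\right) \left(- \frac{1}{4336}\right) = \frac{3755}{2168} \approx 1.732$)
$d 149 = \frac{3755}{2168} \cdot 149 = \frac{559495}{2168}$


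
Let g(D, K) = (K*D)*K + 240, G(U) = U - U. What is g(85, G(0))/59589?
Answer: 80/19863 ≈ 0.0040276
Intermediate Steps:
G(U) = 0
g(D, K) = 240 + D*K² (g(D, K) = (D*K)*K + 240 = D*K² + 240 = 240 + D*K²)
g(85, G(0))/59589 = (240 + 85*0²)/59589 = (240 + 85*0)*(1/59589) = (240 + 0)*(1/59589) = 240*(1/59589) = 80/19863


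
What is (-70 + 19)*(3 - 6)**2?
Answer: -459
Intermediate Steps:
(-70 + 19)*(3 - 6)**2 = -51*(-3)**2 = -51*9 = -459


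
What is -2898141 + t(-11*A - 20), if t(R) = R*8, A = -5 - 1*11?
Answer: -2896893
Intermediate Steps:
A = -16 (A = -5 - 11 = -16)
t(R) = 8*R
-2898141 + t(-11*A - 20) = -2898141 + 8*(-11*(-16) - 20) = -2898141 + 8*(176 - 20) = -2898141 + 8*156 = -2898141 + 1248 = -2896893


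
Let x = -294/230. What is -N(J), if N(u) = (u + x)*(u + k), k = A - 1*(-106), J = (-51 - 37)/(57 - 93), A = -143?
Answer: 375377/9315 ≈ 40.298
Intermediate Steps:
x = -147/115 (x = -294*1/230 = -147/115 ≈ -1.2783)
J = 22/9 (J = -88/(-36) = -88*(-1/36) = 22/9 ≈ 2.4444)
k = -37 (k = -143 - 1*(-106) = -143 + 106 = -37)
N(u) = (-37 + u)*(-147/115 + u) (N(u) = (u - 147/115)*(u - 37) = (-147/115 + u)*(-37 + u) = (-37 + u)*(-147/115 + u))
-N(J) = -(5439/115 + (22/9)**2 - 4402/115*22/9) = -(5439/115 + 484/81 - 96844/1035) = -1*(-375377/9315) = 375377/9315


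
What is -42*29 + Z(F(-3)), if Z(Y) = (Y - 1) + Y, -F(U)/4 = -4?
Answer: -1187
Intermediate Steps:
F(U) = 16 (F(U) = -4*(-4) = 16)
Z(Y) = -1 + 2*Y (Z(Y) = (-1 + Y) + Y = -1 + 2*Y)
-42*29 + Z(F(-3)) = -42*29 + (-1 + 2*16) = -1218 + (-1 + 32) = -1218 + 31 = -1187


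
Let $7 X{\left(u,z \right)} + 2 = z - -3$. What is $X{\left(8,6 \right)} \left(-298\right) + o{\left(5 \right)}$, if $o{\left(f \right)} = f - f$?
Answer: $-298$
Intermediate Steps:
$X{\left(u,z \right)} = \frac{1}{7} + \frac{z}{7}$ ($X{\left(u,z \right)} = - \frac{2}{7} + \frac{z - -3}{7} = - \frac{2}{7} + \frac{z + 3}{7} = - \frac{2}{7} + \frac{3 + z}{7} = - \frac{2}{7} + \left(\frac{3}{7} + \frac{z}{7}\right) = \frac{1}{7} + \frac{z}{7}$)
$o{\left(f \right)} = 0$
$X{\left(8,6 \right)} \left(-298\right) + o{\left(5 \right)} = \left(\frac{1}{7} + \frac{1}{7} \cdot 6\right) \left(-298\right) + 0 = \left(\frac{1}{7} + \frac{6}{7}\right) \left(-298\right) + 0 = 1 \left(-298\right) + 0 = -298 + 0 = -298$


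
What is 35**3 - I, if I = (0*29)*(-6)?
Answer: 42875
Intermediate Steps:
I = 0 (I = 0*(-6) = 0)
35**3 - I = 35**3 - 1*0 = 42875 + 0 = 42875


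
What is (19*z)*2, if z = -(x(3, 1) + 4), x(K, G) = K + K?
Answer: -380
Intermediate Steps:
x(K, G) = 2*K
z = -10 (z = -(2*3 + 4) = -(6 + 4) = -1*10 = -10)
(19*z)*2 = (19*(-10))*2 = -190*2 = -380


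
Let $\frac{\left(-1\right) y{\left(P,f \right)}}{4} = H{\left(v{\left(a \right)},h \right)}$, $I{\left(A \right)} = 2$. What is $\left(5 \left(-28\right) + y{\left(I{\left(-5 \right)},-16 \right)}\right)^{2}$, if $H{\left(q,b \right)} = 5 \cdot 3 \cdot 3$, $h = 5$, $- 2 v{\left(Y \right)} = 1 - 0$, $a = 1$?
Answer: $102400$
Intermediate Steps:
$v{\left(Y \right)} = - \frac{1}{2}$ ($v{\left(Y \right)} = - \frac{1 - 0}{2} = - \frac{1 + 0}{2} = \left(- \frac{1}{2}\right) 1 = - \frac{1}{2}$)
$H{\left(q,b \right)} = 45$ ($H{\left(q,b \right)} = 15 \cdot 3 = 45$)
$y{\left(P,f \right)} = -180$ ($y{\left(P,f \right)} = \left(-4\right) 45 = -180$)
$\left(5 \left(-28\right) + y{\left(I{\left(-5 \right)},-16 \right)}\right)^{2} = \left(5 \left(-28\right) - 180\right)^{2} = \left(-140 - 180\right)^{2} = \left(-320\right)^{2} = 102400$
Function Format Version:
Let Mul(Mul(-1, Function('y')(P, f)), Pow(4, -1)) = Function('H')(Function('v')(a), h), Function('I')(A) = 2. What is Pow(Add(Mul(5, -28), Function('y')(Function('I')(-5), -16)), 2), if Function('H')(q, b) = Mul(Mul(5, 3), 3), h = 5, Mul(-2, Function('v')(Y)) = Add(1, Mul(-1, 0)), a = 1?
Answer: 102400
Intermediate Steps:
Function('v')(Y) = Rational(-1, 2) (Function('v')(Y) = Mul(Rational(-1, 2), Add(1, Mul(-1, 0))) = Mul(Rational(-1, 2), Add(1, 0)) = Mul(Rational(-1, 2), 1) = Rational(-1, 2))
Function('H')(q, b) = 45 (Function('H')(q, b) = Mul(15, 3) = 45)
Function('y')(P, f) = -180 (Function('y')(P, f) = Mul(-4, 45) = -180)
Pow(Add(Mul(5, -28), Function('y')(Function('I')(-5), -16)), 2) = Pow(Add(Mul(5, -28), -180), 2) = Pow(Add(-140, -180), 2) = Pow(-320, 2) = 102400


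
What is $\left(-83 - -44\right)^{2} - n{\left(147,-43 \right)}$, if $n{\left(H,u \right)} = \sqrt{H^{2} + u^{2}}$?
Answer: $1521 - \sqrt{23458} \approx 1367.8$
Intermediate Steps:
$\left(-83 - -44\right)^{2} - n{\left(147,-43 \right)} = \left(-83 - -44\right)^{2} - \sqrt{147^{2} + \left(-43\right)^{2}} = \left(-83 + 44\right)^{2} - \sqrt{21609 + 1849} = \left(-39\right)^{2} - \sqrt{23458} = 1521 - \sqrt{23458}$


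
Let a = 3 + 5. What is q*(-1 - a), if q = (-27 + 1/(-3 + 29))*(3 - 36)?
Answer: -208197/26 ≈ -8007.6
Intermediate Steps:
a = 8
q = 23133/26 (q = (-27 + 1/26)*(-33) = -701/26*(-33) = 23133/26 ≈ 889.73)
q*(-1 - a) = 23133*(-1 - 1*8)/26 = 23133*(-1 - 8)/26 = (23133/26)*(-9) = -208197/26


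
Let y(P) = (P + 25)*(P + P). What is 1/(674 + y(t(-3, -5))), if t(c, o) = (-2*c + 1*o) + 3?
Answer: 1/906 ≈ 0.0011038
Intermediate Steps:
t(c, o) = 3 + o - 2*c (t(c, o) = (-2*c + o) + 3 = (o - 2*c) + 3 = 3 + o - 2*c)
y(P) = 2*P*(25 + P) (y(P) = (25 + P)*(2*P) = 2*P*(25 + P))
1/(674 + y(t(-3, -5))) = 1/(674 + 2*(3 - 5 - 2*(-3))*(25 + (3 - 5 - 2*(-3)))) = 1/(674 + 2*(3 - 5 + 6)*(25 + (3 - 5 + 6))) = 1/(674 + 2*4*(25 + 4)) = 1/(674 + 2*4*29) = 1/(674 + 232) = 1/906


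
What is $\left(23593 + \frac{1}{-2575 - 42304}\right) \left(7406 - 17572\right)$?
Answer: $- \frac{10764068280836}{44879} \approx -2.3985 \cdot 10^{8}$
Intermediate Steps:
$\left(23593 + \frac{1}{-2575 - 42304}\right) \left(7406 - 17572\right) = \left(23593 + \frac{1}{-44879}\right) \left(-10166\right) = \left(23593 - \frac{1}{44879}\right) \left(-10166\right) = \frac{1058830246}{44879} \left(-10166\right) = - \frac{10764068280836}{44879}$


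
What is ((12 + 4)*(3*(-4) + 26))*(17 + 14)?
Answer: 6944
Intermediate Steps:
((12 + 4)*(3*(-4) + 26))*(17 + 14) = (16*(-12 + 26))*31 = (16*14)*31 = 224*31 = 6944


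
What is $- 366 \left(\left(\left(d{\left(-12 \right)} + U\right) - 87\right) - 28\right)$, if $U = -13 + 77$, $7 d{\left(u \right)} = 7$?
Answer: $18300$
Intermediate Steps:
$d{\left(u \right)} = 1$ ($d{\left(u \right)} = \frac{1}{7} \cdot 7 = 1$)
$U = 64$
$- 366 \left(\left(\left(d{\left(-12 \right)} + U\right) - 87\right) - 28\right) = - 366 \left(\left(\left(1 + 64\right) - 87\right) - 28\right) = - 366 \left(\left(65 - 87\right) - 28\right) = - 366 \left(-22 - 28\right) = \left(-366\right) \left(-50\right) = 18300$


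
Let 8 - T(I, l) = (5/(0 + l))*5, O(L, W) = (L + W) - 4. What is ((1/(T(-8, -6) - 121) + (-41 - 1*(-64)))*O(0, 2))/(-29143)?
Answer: 30026/19030379 ≈ 0.0015778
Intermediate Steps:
O(L, W) = -4 + L + W
T(I, l) = 8 - 25/l (T(I, l) = 8 - 5/(0 + l)*5 = 8 - 5/l*5 = 8 - 25/l)
((1/(T(-8, -6) - 121) + (-41 - 1*(-64)))*O(0, 2))/(-29143) = ((1/((8 - 25/(-6)) - 121) + (-41 - 1*(-64)))*(-4 + 0 + 2))/(-29143) = ((1/((8 - 25*(-⅙)) - 121) + (-41 + 64))*(-2))*(-1/29143) = ((1/((8 + 25/6) - 121) + 23)*(-2))*(-1/29143) = ((1/(73/6 - 121) + 23)*(-2))*(-1/29143) = ((1/(-653/6) + 23)*(-2))*(-1/29143) = ((-6/653 + 23)*(-2))*(-1/29143) = ((15013/653)*(-2))*(-1/29143) = -30026/653*(-1/29143) = 30026/19030379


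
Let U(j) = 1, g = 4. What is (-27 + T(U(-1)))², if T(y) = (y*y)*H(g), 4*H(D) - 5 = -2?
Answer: 11025/16 ≈ 689.06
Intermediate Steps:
H(D) = ¾ (H(D) = 5/4 + (¼)*(-2) = 5/4 - ½ = ¾)
T(y) = 3*y²/4 (T(y) = (y*y)*(¾) = y²*(¾) = 3*y²/4)
(-27 + T(U(-1)))² = (-27 + (¾)*1²)² = (-27 + (¾)*1)² = (-27 + ¾)² = (-105/4)² = 11025/16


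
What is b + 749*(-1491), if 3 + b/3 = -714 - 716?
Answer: -1121058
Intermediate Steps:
b = -4299 (b = -9 + 3*(-714 - 716) = -9 + 3*(-1430) = -9 - 4290 = -4299)
b + 749*(-1491) = -4299 + 749*(-1491) = -4299 - 1116759 = -1121058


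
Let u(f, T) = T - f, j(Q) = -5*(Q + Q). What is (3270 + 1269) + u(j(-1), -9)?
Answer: 4520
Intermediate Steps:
j(Q) = -10*Q
(3270 + 1269) + u(j(-1), -9) = (3270 + 1269) + (-9 - (-10)*(-1)) = 4539 + (-9 - 1*10) = 4539 + (-9 - 10) = 4539 - 19 = 4520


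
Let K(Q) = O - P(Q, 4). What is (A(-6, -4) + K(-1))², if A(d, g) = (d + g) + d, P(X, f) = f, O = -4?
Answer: 576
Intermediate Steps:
K(Q) = -8 (K(Q) = -4 - 1*4 = -4 - 4 = -8)
A(d, g) = g + 2*d
(A(-6, -4) + K(-1))² = ((-4 + 2*(-6)) - 8)² = ((-4 - 12) - 8)² = (-16 - 8)² = (-24)² = 576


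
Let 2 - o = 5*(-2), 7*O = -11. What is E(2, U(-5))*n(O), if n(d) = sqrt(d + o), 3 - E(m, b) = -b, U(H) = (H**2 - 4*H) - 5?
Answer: 43*sqrt(511)/7 ≈ 138.86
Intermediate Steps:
O = -11/7 (O = (1/7)*(-11) = -11/7 ≈ -1.5714)
U(H) = -5 + H**2 - 4*H
E(m, b) = 3 + b (E(m, b) = 3 - (-1)*b = 3 + b)
o = 12 (o = 2 - 5*(-2) = 2 - 1*(-10) = 2 + 10 = 12)
n(d) = sqrt(12 + d) (n(d) = sqrt(d + 12) = sqrt(12 + d))
E(2, U(-5))*n(O) = (3 + (-5 + (-5)**2 - 4*(-5)))*sqrt(12 - 11/7) = (3 + (-5 + 25 + 20))*sqrt(73/7) = (3 + 40)*(sqrt(511)/7) = 43*(sqrt(511)/7) = 43*sqrt(511)/7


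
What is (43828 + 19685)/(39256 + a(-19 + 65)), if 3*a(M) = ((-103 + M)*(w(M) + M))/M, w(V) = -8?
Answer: 1460799/902527 ≈ 1.6186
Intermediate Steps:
a(M) = (-103 + M)*(-8 + M)/(3*M) (a(M) = (((-103 + M)*(-8 + M))/M)/3 = ((-103 + M)*(-8 + M)/M)/3 = (-103 + M)*(-8 + M)/(3*M))
(43828 + 19685)/(39256 + a(-19 + 65)) = (43828 + 19685)/(39256 + (824 - (-19 + 65)*(111 - (-19 + 65)))/(3*(-19 + 65))) = 63513/(39256 + (⅓)*(824 - 1*46*(111 - 1*46))/46) = 63513/(39256 + (⅓)*(1/46)*(824 - 1*46*(111 - 46))) = 63513/(39256 + (⅓)*(1/46)*(824 - 1*46*65)) = 63513/(39256 + (⅓)*(1/46)*(824 - 2990)) = 63513/(39256 + (⅓)*(1/46)*(-2166)) = 63513/(39256 - 361/23) = 63513/(902527/23) = 63513*(23/902527) = 1460799/902527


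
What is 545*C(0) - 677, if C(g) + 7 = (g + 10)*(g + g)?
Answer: -4492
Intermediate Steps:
C(g) = -7 + 2*g*(10 + g) (C(g) = -7 + (g + 10)*(g + g) = -7 + (10 + g)*(2*g) = -7 + 2*g*(10 + g))
545*C(0) - 677 = 545*(-7 + 2*0² + 20*0) - 677 = 545*(-7 + 2*0 + 0) - 677 = 545*(-7 + 0 + 0) - 677 = 545*(-7) - 677 = -3815 - 677 = -4492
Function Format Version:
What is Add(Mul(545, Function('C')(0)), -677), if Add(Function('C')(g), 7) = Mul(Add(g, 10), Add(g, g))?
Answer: -4492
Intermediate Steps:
Function('C')(g) = Add(-7, Mul(2, g, Add(10, g))) (Function('C')(g) = Add(-7, Mul(Add(g, 10), Add(g, g))) = Add(-7, Mul(Add(10, g), Mul(2, g))) = Add(-7, Mul(2, g, Add(10, g))))
Add(Mul(545, Function('C')(0)), -677) = Add(Mul(545, Add(-7, Mul(2, Pow(0, 2)), Mul(20, 0))), -677) = Add(Mul(545, Add(-7, Mul(2, 0), 0)), -677) = Add(Mul(545, Add(-7, 0, 0)), -677) = Add(Mul(545, -7), -677) = Add(-3815, -677) = -4492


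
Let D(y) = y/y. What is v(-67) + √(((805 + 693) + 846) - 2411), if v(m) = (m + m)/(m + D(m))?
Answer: 67/33 + I*√67 ≈ 2.0303 + 8.1853*I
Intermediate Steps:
D(y) = 1
v(m) = 2*m/(1 + m) (v(m) = (m + m)/(m + 1) = (2*m)/(1 + m) = 2*m/(1 + m))
v(-67) + √(((805 + 693) + 846) - 2411) = 2*(-67)/(1 - 67) + √(((805 + 693) + 846) - 2411) = 2*(-67)/(-66) + √((1498 + 846) - 2411) = 2*(-67)*(-1/66) + √(2344 - 2411) = 67/33 + √(-67) = 67/33 + I*√67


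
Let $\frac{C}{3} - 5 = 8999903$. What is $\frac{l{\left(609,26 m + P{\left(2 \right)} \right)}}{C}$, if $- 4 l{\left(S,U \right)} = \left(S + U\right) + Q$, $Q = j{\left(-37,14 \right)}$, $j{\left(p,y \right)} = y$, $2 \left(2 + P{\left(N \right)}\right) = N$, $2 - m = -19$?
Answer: $- \frac{73}{6749931} \approx -1.0815 \cdot 10^{-5}$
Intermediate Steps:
$m = 21$ ($m = 2 - -19 = 2 + 19 = 21$)
$P{\left(N \right)} = -2 + \frac{N}{2}$
$C = 26999724$ ($C = 15 + 3 \cdot 8999903 = 15 + 26999709 = 26999724$)
$Q = 14$
$l{\left(S,U \right)} = - \frac{7}{2} - \frac{S}{4} - \frac{U}{4}$ ($l{\left(S,U \right)} = - \frac{\left(S + U\right) + 14}{4} = - \frac{14 + S + U}{4} = - \frac{7}{2} - \frac{S}{4} - \frac{U}{4}$)
$\frac{l{\left(609,26 m + P{\left(2 \right)} \right)}}{C} = \frac{- \frac{7}{2} - \frac{609}{4} - \frac{26 \cdot 21 + \left(-2 + \frac{1}{2} \cdot 2\right)}{4}}{26999724} = \left(- \frac{7}{2} - \frac{609}{4} - \frac{546 + \left(-2 + 1\right)}{4}\right) \frac{1}{26999724} = \left(- \frac{7}{2} - \frac{609}{4} - \frac{546 - 1}{4}\right) \frac{1}{26999724} = \left(- \frac{7}{2} - \frac{609}{4} - \frac{545}{4}\right) \frac{1}{26999724} = \left(-292\right) \frac{1}{26999724} = - \frac{73}{6749931}$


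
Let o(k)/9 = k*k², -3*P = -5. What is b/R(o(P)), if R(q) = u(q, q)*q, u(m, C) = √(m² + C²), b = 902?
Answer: 4059*√2/15625 ≈ 0.36738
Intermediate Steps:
P = 5/3 (P = -⅓*(-5) = 5/3 ≈ 1.6667)
u(m, C) = √(C² + m²)
o(k) = 9*k³ (o(k) = 9*(k*k²) = 9*k³)
R(q) = q*√2*√(q²) (R(q) = √(q² + q²)*q = √(2*q²)*q = (√2*√(q²))*q = q*√2*√(q²))
b/R(o(P)) = 902/(((9*(5/3)³)*√2*√((9*(5/3)³)²))) = 902/(((9*(125/27))*√2*√((9*(125/27))²))) = 902/((125*√2*√((125/3)²)/3)) = 902/((125*√2*√(15625/9)/3)) = 902/(((125/3)*√2*(125/3))) = 902/((15625*√2/9)) = 902*(9*√2/31250) = 4059*√2/15625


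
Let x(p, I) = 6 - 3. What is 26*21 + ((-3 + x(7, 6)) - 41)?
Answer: 505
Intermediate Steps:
x(p, I) = 3
26*21 + ((-3 + x(7, 6)) - 41) = 26*21 + ((-3 + 3) - 41) = 546 + (0 - 41) = 546 - 41 = 505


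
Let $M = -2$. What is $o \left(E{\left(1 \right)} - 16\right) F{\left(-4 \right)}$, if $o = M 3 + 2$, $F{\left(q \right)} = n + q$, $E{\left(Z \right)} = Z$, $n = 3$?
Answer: $-60$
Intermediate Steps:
$F{\left(q \right)} = 3 + q$
$o = -4$ ($o = \left(-2\right) 3 + 2 = -6 + 2 = -4$)
$o \left(E{\left(1 \right)} - 16\right) F{\left(-4 \right)} = - 4 \left(1 - 16\right) \left(3 - 4\right) = - 4 \left(1 - 16\right) \left(-1\right) = \left(-4\right) \left(-15\right) \left(-1\right) = 60 \left(-1\right) = -60$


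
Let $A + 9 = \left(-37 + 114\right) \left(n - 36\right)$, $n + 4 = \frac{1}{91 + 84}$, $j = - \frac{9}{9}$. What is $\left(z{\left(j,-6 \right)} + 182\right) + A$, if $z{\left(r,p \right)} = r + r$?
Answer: $- \frac{72714}{25} \approx -2908.6$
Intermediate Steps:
$j = -1$ ($j = \left(-9\right) \frac{1}{9} = -1$)
$n = - \frac{699}{175}$ ($n = -4 + \frac{1}{91 + 84} = -4 + \frac{1}{175} = - \frac{699}{175} \approx -3.9943$)
$z{\left(r,p \right)} = 2 r$
$A = - \frac{77214}{25}$ ($A = -9 + \left(-37 + 114\right) \left(- \frac{699}{175} - 36\right) = -9 + 77 \left(- \frac{6999}{175}\right) = -9 - \frac{76989}{25} = - \frac{77214}{25} \approx -3088.6$)
$\left(z{\left(j,-6 \right)} + 182\right) + A = \left(2 \left(-1\right) + 182\right) - \frac{77214}{25} = \left(-2 + 182\right) - \frac{77214}{25} = 180 - \frac{77214}{25} = - \frac{72714}{25}$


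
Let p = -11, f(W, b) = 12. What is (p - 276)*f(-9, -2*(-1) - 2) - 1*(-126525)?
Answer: 123081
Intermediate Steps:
(p - 276)*f(-9, -2*(-1) - 2) - 1*(-126525) = (-11 - 276)*12 - 1*(-126525) = -287*12 + 126525 = -3444 + 126525 = 123081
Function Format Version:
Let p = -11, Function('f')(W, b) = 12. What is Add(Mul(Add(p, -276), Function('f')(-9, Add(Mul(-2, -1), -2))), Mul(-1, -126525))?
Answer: 123081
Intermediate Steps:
Add(Mul(Add(p, -276), Function('f')(-9, Add(Mul(-2, -1), -2))), Mul(-1, -126525)) = Add(Mul(Add(-11, -276), 12), Mul(-1, -126525)) = Add(Mul(-287, 12), 126525) = Add(-3444, 126525) = 123081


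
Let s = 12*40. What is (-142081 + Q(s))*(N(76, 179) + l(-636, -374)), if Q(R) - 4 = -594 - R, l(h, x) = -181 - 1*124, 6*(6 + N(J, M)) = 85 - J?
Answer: 88610469/2 ≈ 4.4305e+7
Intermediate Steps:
N(J, M) = 49/6 - J/6 (N(J, M) = -6 + (85 - J)/6 = -6 + (85/6 - J/6) = 49/6 - J/6)
l(h, x) = -305 (l(h, x) = -181 - 124 = -305)
s = 480
Q(R) = -590 - R (Q(R) = 4 + (-594 - R) = -590 - R)
(-142081 + Q(s))*(N(76, 179) + l(-636, -374)) = (-142081 + (-590 - 1*480))*((49/6 - 1/6*76) - 305) = (-142081 + (-590 - 480))*((49/6 - 38/3) - 305) = (-142081 - 1070)*(-9/2 - 305) = -143151*(-619/2) = 88610469/2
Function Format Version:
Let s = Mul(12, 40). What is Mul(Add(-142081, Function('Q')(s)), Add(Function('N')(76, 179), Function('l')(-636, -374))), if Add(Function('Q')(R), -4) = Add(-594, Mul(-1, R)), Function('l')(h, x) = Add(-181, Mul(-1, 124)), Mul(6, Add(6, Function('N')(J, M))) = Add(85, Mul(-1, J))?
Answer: Rational(88610469, 2) ≈ 4.4305e+7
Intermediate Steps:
Function('N')(J, M) = Add(Rational(49, 6), Mul(Rational(-1, 6), J)) (Function('N')(J, M) = Add(-6, Mul(Rational(1, 6), Add(85, Mul(-1, J)))) = Add(-6, Add(Rational(85, 6), Mul(Rational(-1, 6), J))) = Add(Rational(49, 6), Mul(Rational(-1, 6), J)))
Function('l')(h, x) = -305 (Function('l')(h, x) = Add(-181, -124) = -305)
s = 480
Function('Q')(R) = Add(-590, Mul(-1, R)) (Function('Q')(R) = Add(4, Add(-594, Mul(-1, R))) = Add(-590, Mul(-1, R)))
Mul(Add(-142081, Function('Q')(s)), Add(Function('N')(76, 179), Function('l')(-636, -374))) = Mul(Add(-142081, Add(-590, Mul(-1, 480))), Add(Add(Rational(49, 6), Mul(Rational(-1, 6), 76)), -305)) = Mul(Add(-142081, Add(-590, -480)), Add(Add(Rational(49, 6), Rational(-38, 3)), -305)) = Mul(Add(-142081, -1070), Add(Rational(-9, 2), -305)) = Mul(-143151, Rational(-619, 2)) = Rational(88610469, 2)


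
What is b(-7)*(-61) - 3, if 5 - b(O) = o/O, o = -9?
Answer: -1607/7 ≈ -229.57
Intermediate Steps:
b(O) = 5 + 9/O (b(O) = 5 - (-9)/O = 5 + 9/O)
b(-7)*(-61) - 3 = (5 + 9/(-7))*(-61) - 3 = (5 + 9*(-⅐))*(-61) - 3 = (5 - 9/7)*(-61) - 3 = (26/7)*(-61) - 3 = -1586/7 - 3 = -1607/7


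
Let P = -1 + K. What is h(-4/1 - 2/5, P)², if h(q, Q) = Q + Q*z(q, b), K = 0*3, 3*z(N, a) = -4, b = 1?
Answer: ⅑ ≈ 0.11111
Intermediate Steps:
z(N, a) = -4/3 (z(N, a) = (⅓)*(-4) = -4/3)
K = 0
P = -1 (P = -1 + 0 = -1)
h(q, Q) = -Q/3 (h(q, Q) = Q + Q*(-4/3) = Q - 4*Q/3 = -Q/3)
h(-4/1 - 2/5, P)² = (-⅓*(-1))² = (⅓)² = ⅑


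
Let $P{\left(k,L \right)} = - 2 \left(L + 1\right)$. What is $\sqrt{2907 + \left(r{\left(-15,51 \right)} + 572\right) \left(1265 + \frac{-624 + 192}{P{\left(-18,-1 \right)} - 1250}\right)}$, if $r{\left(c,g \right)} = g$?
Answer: $\frac{\sqrt{494510818}}{25} \approx 889.5$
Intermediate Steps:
$P{\left(k,L \right)} = -2 - 2 L$ ($P{\left(k,L \right)} = - 2 \left(1 + L\right) = -2 - 2 L$)
$\sqrt{2907 + \left(r{\left(-15,51 \right)} + 572\right) \left(1265 + \frac{-624 + 192}{P{\left(-18,-1 \right)} - 1250}\right)} = \sqrt{2907 + \left(51 + 572\right) \left(1265 + \frac{-624 + 192}{\left(-2 - -2\right) - 1250}\right)} = \sqrt{2907 + 623 \left(1265 - \frac{432}{\left(-2 + 2\right) - 1250}\right)} = \sqrt{2907 + 623 \left(1265 - \frac{432}{0 - 1250}\right)} = \sqrt{2907 + 623 \left(1265 - \frac{432}{-1250}\right)} = \sqrt{2907 + 623 \left(1265 - - \frac{216}{625}\right)} = \sqrt{2907 + 623 \left(1265 + \frac{216}{625}\right)} = \sqrt{2907 + 623 \cdot \frac{790841}{625}} = \sqrt{2907 + \frac{492693943}{625}} = \sqrt{\frac{494510818}{625}} = \frac{\sqrt{494510818}}{25}$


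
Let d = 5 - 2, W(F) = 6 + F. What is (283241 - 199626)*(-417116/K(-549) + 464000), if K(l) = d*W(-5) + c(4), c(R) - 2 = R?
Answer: 314299085660/9 ≈ 3.4922e+10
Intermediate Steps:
c(R) = 2 + R
d = 3
K(l) = 9 (K(l) = 3*(6 - 5) + (2 + 4) = 3*1 + 6 = 3 + 6 = 9)
(283241 - 199626)*(-417116/K(-549) + 464000) = (283241 - 199626)*(-417116/9 + 464000) = 83615*(-417116*⅑ + 464000) = 83615*(-417116/9 + 464000) = 83615*(3758884/9) = 314299085660/9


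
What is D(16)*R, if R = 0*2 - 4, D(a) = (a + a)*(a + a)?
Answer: -4096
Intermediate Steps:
D(a) = 4*a² (D(a) = (2*a)*(2*a) = 4*a²)
R = -4 (R = 0 - 4 = -4)
D(16)*R = (4*16²)*(-4) = (4*256)*(-4) = 1024*(-4) = -4096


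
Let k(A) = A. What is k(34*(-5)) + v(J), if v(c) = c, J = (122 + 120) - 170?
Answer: -98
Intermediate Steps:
J = 72 (J = 242 - 170 = 72)
k(34*(-5)) + v(J) = 34*(-5) + 72 = -170 + 72 = -98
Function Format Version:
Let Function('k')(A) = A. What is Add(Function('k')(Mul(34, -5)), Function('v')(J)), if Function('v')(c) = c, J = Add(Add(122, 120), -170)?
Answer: -98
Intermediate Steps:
J = 72 (J = Add(242, -170) = 72)
Add(Function('k')(Mul(34, -5)), Function('v')(J)) = Add(Mul(34, -5), 72) = Add(-170, 72) = -98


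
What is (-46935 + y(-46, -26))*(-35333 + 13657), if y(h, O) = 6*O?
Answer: 1020744516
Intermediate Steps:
(-46935 + y(-46, -26))*(-35333 + 13657) = (-46935 + 6*(-26))*(-35333 + 13657) = (-46935 - 156)*(-21676) = -47091*(-21676) = 1020744516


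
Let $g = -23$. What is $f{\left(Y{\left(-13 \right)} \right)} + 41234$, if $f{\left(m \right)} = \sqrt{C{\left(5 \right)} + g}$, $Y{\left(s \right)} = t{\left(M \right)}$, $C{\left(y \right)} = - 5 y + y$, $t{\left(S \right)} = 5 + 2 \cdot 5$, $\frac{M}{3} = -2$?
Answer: $41234 + i \sqrt{43} \approx 41234.0 + 6.5574 i$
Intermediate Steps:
$M = -6$ ($M = 3 \left(-2\right) = -6$)
$t{\left(S \right)} = 15$ ($t{\left(S \right)} = 5 + 10 = 15$)
$C{\left(y \right)} = - 4 y$
$Y{\left(s \right)} = 15$
$f{\left(m \right)} = i \sqrt{43}$ ($f{\left(m \right)} = \sqrt{\left(-4\right) 5 - 23} = \sqrt{-20 - 23} = \sqrt{-43} = i \sqrt{43}$)
$f{\left(Y{\left(-13 \right)} \right)} + 41234 = i \sqrt{43} + 41234 = 41234 + i \sqrt{43}$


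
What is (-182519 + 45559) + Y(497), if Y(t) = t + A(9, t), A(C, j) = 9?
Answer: -136454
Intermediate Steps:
Y(t) = 9 + t (Y(t) = t + 9 = 9 + t)
(-182519 + 45559) + Y(497) = (-182519 + 45559) + (9 + 497) = -136960 + 506 = -136454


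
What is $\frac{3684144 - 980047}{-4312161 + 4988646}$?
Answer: $\frac{2704097}{676485} \approx 3.9973$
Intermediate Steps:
$\frac{3684144 - 980047}{-4312161 + 4988646} = \frac{2704097}{676485}$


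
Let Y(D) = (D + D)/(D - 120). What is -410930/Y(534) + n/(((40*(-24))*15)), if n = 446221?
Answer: -204189737669/1281600 ≈ -1.5932e+5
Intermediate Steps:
Y(D) = 2*D/(-120 + D) (Y(D) = (2*D)/(-120 + D) = 2*D/(-120 + D))
-410930/Y(534) + n/(((40*(-24))*15)) = -410930/(2*534/(-120 + 534)) + 446221/(((40*(-24))*15)) = -410930/(2*534/414) + 446221/((-960*15)) = -410930/(2*534*(1/414)) + 446221/(-14400) = -410930/178/69 + 446221*(-1/14400) = -410930*69/178 - 446221/14400 = -14177085/89 - 446221/14400 = -204189737669/1281600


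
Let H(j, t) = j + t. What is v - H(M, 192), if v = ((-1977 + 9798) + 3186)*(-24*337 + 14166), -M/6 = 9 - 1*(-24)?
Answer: 66900552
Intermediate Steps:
M = -198 (M = -6*(9 - 1*(-24)) = -6*(9 + 24) = -6*33 = -198)
v = 66900546 (v = (7821 + 3186)*(-8088 + 14166) = 11007*6078 = 66900546)
v - H(M, 192) = 66900546 - (-198 + 192) = 66900546 - 1*(-6) = 66900546 + 6 = 66900552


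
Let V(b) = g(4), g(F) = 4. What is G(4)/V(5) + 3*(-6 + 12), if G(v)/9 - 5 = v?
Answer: 153/4 ≈ 38.250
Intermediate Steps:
G(v) = 45 + 9*v
V(b) = 4
G(4)/V(5) + 3*(-6 + 12) = (45 + 9*4)/4 + 3*(-6 + 12) = (45 + 36)*(¼) + 3*6 = 81*(¼) + 18 = 81/4 + 18 = 153/4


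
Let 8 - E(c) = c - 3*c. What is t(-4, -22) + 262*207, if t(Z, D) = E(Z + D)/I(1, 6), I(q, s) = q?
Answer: 54190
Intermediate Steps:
E(c) = 8 + 2*c (E(c) = 8 - (c - 3*c) = 8 - (-2)*c = 8 + 2*c)
t(Z, D) = 8 + 2*D + 2*Z (t(Z, D) = (8 + 2*(Z + D))/1 = (8 + 2*(D + Z))*1 = (8 + (2*D + 2*Z))*1 = (8 + 2*D + 2*Z)*1 = 8 + 2*D + 2*Z)
t(-4, -22) + 262*207 = (8 + 2*(-22) + 2*(-4)) + 262*207 = (8 - 44 - 8) + 54234 = -44 + 54234 = 54190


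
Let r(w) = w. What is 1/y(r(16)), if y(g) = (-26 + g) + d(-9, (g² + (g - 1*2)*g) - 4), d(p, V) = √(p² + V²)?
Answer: 10/226557 + √226657/226557 ≈ 0.0021455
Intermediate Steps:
d(p, V) = √(V² + p²)
y(g) = -26 + g + √(81 + (-4 + g² + g*(-2 + g))²) (y(g) = (-26 + g) + √(((g² + (g - 1*2)*g) - 4)² + (-9)²) = (-26 + g) + √(((g² + (g - 2)*g) - 4)² + 81) = (-26 + g) + √(((g² + (-2 + g)*g) - 4)² + 81) = (-26 + g) + √(((g² + g*(-2 + g)) - 4)² + 81) = (-26 + g) + √((-4 + g² + g*(-2 + g))² + 81) = (-26 + g) + √(81 + (-4 + g² + g*(-2 + g))²) = -26 + g + √(81 + (-4 + g² + g*(-2 + g))²))
1/y(r(16)) = 1/(-26 + 16 + √(81 + 4*(2 + 16 - 1*16²)²)) = 1/(-26 + 16 + √(81 + 4*(2 + 16 - 1*256)²)) = 1/(-26 + 16 + √(81 + 4*(2 + 16 - 256)²)) = 1/(-26 + 16 + √(81 + 4*(-238)²)) = 1/(-26 + 16 + √(81 + 4*56644)) = 1/(-26 + 16 + √(81 + 226576)) = 1/(-26 + 16 + √226657) = 1/(-10 + √226657)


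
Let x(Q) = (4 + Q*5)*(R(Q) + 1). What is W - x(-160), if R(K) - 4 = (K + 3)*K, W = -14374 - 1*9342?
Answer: 19975784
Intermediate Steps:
W = -23716 (W = -14374 - 9342 = -23716)
R(K) = 4 + K*(3 + K) (R(K) = 4 + (K + 3)*K = 4 + (3 + K)*K = 4 + K*(3 + K))
x(Q) = (4 + 5*Q)*(5 + Q**2 + 3*Q) (x(Q) = (4 + Q*5)*((4 + Q**2 + 3*Q) + 1) = (4 + 5*Q)*(5 + Q**2 + 3*Q))
W - x(-160) = -23716 - (20 + 5*(-160)**3 + 19*(-160)**2 + 37*(-160)) = -23716 - (20 + 5*(-4096000) + 19*25600 - 5920) = -23716 - (20 - 20480000 + 486400 - 5920) = -23716 - 1*(-19999500) = -23716 + 19999500 = 19975784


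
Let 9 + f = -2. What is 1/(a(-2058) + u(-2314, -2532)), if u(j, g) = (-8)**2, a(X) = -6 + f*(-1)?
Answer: 1/69 ≈ 0.014493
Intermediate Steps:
f = -11 (f = -9 - 2 = -11)
a(X) = 5 (a(X) = -6 - 11*(-1) = -6 + 11 = 5)
u(j, g) = 64
1/(a(-2058) + u(-2314, -2532)) = 1/(5 + 64) = 1/69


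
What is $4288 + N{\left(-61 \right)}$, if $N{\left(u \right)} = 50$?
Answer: $4338$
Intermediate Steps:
$4288 + N{\left(-61 \right)} = 4288 + 50 = 4338$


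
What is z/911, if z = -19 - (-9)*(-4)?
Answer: -55/911 ≈ -0.060373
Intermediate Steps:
z = -55 (z = -19 - 1*36 = -19 - 36 = -55)
z/911 = -55/911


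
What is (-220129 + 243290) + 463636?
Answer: 486797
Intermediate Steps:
(-220129 + 243290) + 463636 = 23161 + 463636 = 486797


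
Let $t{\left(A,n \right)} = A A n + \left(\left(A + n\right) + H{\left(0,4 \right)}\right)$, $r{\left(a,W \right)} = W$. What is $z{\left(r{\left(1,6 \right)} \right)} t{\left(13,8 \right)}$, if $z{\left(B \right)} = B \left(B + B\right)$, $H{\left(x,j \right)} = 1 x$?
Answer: $98856$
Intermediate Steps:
$H{\left(x,j \right)} = x$
$z{\left(B \right)} = 2 B^{2}$ ($z{\left(B \right)} = B 2 B = 2 B^{2}$)
$t{\left(A,n \right)} = A + n + n A^{2}$ ($t{\left(A,n \right)} = A A n + \left(\left(A + n\right) + 0\right) = A^{2} n + \left(A + n\right) = n A^{2} + \left(A + n\right) = A + n + n A^{2}$)
$z{\left(r{\left(1,6 \right)} \right)} t{\left(13,8 \right)} = 2 \cdot 6^{2} \left(13 + 8 + 8 \cdot 13^{2}\right) = 2 \cdot 36 \left(13 + 8 + 8 \cdot 169\right) = 72 \left(13 + 8 + 1352\right) = 72 \cdot 1373 = 98856$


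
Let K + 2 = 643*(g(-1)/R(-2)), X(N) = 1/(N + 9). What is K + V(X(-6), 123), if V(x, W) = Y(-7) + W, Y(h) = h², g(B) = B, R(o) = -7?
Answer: 1833/7 ≈ 261.86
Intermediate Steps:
X(N) = 1/(9 + N)
V(x, W) = 49 + W (V(x, W) = (-7)² + W = 49 + W)
K = 629/7 (K = -2 + 643*(-1/(-7)) = -2 + 643*(-1*(-⅐)) = -2 + 643*(⅐) = -2 + 643/7 = 629/7 ≈ 89.857)
K + V(X(-6), 123) = 629/7 + (49 + 123) = 629/7 + 172 = 1833/7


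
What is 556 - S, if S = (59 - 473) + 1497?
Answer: -527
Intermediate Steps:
S = 1083 (S = -414 + 1497 = 1083)
556 - S = 556 - 1*1083 = 556 - 1083 = -527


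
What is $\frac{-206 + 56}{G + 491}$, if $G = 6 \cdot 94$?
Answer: $- \frac{30}{211} \approx -0.14218$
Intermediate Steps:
$G = 564$
$\frac{-206 + 56}{G + 491} = \frac{-206 + 56}{564 + 491} = - \frac{150}{1055} = \left(-150\right) \frac{1}{1055} = - \frac{30}{211}$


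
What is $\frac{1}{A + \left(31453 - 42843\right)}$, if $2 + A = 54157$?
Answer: $\frac{1}{42765} \approx 2.3384 \cdot 10^{-5}$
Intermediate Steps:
$A = 54155$ ($A = -2 + 54157 = 54155$)
$\frac{1}{A + \left(31453 - 42843\right)} = \frac{1}{54155 + \left(31453 - 42843\right)} = \frac{1}{54155 - 11390} = \frac{1}{42765}$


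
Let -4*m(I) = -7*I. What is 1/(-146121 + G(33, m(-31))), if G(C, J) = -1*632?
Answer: -1/146753 ≈ -6.8142e-6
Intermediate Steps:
m(I) = 7*I/4 (m(I) = -(-7)*I/4 = 7*I/4)
G(C, J) = -632
1/(-146121 + G(33, m(-31))) = 1/(-146121 - 632) = 1/(-146753) = -1/146753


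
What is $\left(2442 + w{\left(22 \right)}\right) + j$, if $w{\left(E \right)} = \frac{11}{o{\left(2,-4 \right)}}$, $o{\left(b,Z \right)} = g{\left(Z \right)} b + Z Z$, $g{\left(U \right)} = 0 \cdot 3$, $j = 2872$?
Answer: $\frac{85035}{16} \approx 5314.7$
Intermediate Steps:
$g{\left(U \right)} = 0$
$o{\left(b,Z \right)} = Z^{2}$ ($o{\left(b,Z \right)} = 0 b + Z Z = 0 + Z^{2} = Z^{2}$)
$w{\left(E \right)} = \frac{11}{16}$ ($w{\left(E \right)} = \frac{11}{\left(-4\right)^{2}} = \frac{11}{16}$)
$\left(2442 + w{\left(22 \right)}\right) + j = \left(2442 + \frac{11}{16}\right) + 2872 = \frac{39083}{16} + 2872 = \frac{85035}{16}$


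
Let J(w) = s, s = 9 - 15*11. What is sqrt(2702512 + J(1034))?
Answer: 2*sqrt(675589) ≈ 1643.9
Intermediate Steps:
s = -156 (s = 9 - 165 = -156)
J(w) = -156
sqrt(2702512 + J(1034)) = sqrt(2702512 - 156) = sqrt(2702356) = 2*sqrt(675589)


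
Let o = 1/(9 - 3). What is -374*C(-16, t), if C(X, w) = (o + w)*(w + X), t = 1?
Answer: 6545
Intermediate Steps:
o = ⅙ (o = 1/6 = ⅙ ≈ 0.16667)
C(X, w) = (⅙ + w)*(X + w) (C(X, w) = (⅙ + w)*(w + X) = (⅙ + w)*(X + w))
-374*C(-16, t) = -374*(1² + (⅙)*(-16) + (⅙)*1 - 16*1) = -374*(1 - 8/3 + ⅙ - 16) = -374*(-35/2) = 6545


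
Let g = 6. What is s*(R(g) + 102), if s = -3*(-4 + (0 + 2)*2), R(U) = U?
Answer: 0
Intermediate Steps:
s = 0 (s = -3*(-4 + 2*2) = -3*(-4 + 4) = -3*0 = 0)
s*(R(g) + 102) = 0*(6 + 102) = 0*108 = 0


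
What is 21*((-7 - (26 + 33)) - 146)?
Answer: -4452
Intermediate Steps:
21*((-7 - (26 + 33)) - 146) = 21*((-7 - 1*59) - 146) = 21*((-7 - 59) - 146) = 21*(-66 - 146) = 21*(-212) = -4452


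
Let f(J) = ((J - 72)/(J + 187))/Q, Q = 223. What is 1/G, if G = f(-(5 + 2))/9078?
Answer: -364390920/79 ≈ -4.6125e+6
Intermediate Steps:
f(J) = (-72 + J)/(223*(187 + J)) (f(J) = ((J - 72)/(J + 187))/223 = ((-72 + J)/(187 + J))*(1/223) = (-72 + J)/(223*(187 + J)))
G = -79/364390920 (G = ((-72 - (5 + 2))/(223*(187 - (5 + 2))))/9078 = ((-72 - 1*7)/(223*(187 - 1*7)))*(1/9078) = ((-72 - 7)/(223*(187 - 7)))*(1/9078) = ((1/223)*(-79)/180)*(1/9078) = ((1/223)*(1/180)*(-79))*(1/9078) = -79/40140*1/9078 = -79/364390920 ≈ -2.1680e-7)
1/G = 1/(-79/364390920) = -364390920/79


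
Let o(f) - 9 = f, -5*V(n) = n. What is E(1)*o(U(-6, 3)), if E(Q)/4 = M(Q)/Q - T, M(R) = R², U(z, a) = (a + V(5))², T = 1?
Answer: 0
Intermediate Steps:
V(n) = -n/5
U(z, a) = (-1 + a)² (U(z, a) = (a - ⅕*5)² = (a - 1)² = (-1 + a)²)
o(f) = 9 + f
E(Q) = -4 + 4*Q (E(Q) = 4*(Q²/Q - 1*1) = 4*(Q - 1) = 4*(-1 + Q) = -4 + 4*Q)
E(1)*o(U(-6, 3)) = (-4 + 4*1)*(9 + (-1 + 3)²) = (-4 + 4)*(9 + 2²) = 0*(9 + 4) = 0*13 = 0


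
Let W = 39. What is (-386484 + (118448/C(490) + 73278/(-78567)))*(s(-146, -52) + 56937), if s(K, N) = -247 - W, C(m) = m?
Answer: -20056511148776822/916615 ≈ -2.1881e+10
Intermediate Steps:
s(K, N) = -286 (s(K, N) = -247 - 1*39 = -247 - 39 = -286)
(-386484 + (118448/C(490) + 73278/(-78567)))*(s(-146, -52) + 56937) = (-386484 + (118448/490 + 73278/(-78567)))*(-286 + 56937) = (-386484 + (118448*(1/490) + 73278*(-1/78567)))*56651 = (-386484 + (59224/245 - 24426/26189))*56651 = (-386484 + 1545032966/6416305)*56651 = -2478254188654/6416305*56651 = -20056511148776822/916615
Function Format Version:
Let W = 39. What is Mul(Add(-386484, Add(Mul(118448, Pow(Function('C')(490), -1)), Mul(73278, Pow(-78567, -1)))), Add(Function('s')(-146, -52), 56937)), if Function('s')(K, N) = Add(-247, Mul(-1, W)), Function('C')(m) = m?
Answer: Rational(-20056511148776822, 916615) ≈ -2.1881e+10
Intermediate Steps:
Function('s')(K, N) = -286 (Function('s')(K, N) = Add(-247, Mul(-1, 39)) = Add(-247, -39) = -286)
Mul(Add(-386484, Add(Mul(118448, Pow(Function('C')(490), -1)), Mul(73278, Pow(-78567, -1)))), Add(Function('s')(-146, -52), 56937)) = Mul(Add(-386484, Add(Mul(118448, Pow(490, -1)), Mul(73278, Pow(-78567, -1)))), Add(-286, 56937)) = Mul(Add(-386484, Add(Mul(118448, Rational(1, 490)), Mul(73278, Rational(-1, 78567)))), 56651) = Mul(Add(-386484, Add(Rational(59224, 245), Rational(-24426, 26189))), 56651) = Mul(Add(-386484, Rational(1545032966, 6416305)), 56651) = Mul(Rational(-2478254188654, 6416305), 56651) = Rational(-20056511148776822, 916615)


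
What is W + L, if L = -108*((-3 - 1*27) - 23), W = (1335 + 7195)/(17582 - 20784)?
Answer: 9159859/1601 ≈ 5721.3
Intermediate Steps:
W = -4265/1601 (W = 8530/(-3202) = 8530*(-1/3202) = -4265/1601 ≈ -2.6640)
L = 5724 (L = -108*((-3 - 27) - 23) = -108*(-30 - 23) = -108*(-53) = 5724)
W + L = -4265/1601 + 5724 = 9159859/1601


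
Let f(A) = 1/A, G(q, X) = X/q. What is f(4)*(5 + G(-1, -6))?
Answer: 11/4 ≈ 2.7500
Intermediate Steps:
f(A) = 1/A
f(4)*(5 + G(-1, -6)) = (5 - 6/(-1))/4 = (5 - 6*(-1))/4 = (5 + 6)/4 = (1/4)*11 = 11/4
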